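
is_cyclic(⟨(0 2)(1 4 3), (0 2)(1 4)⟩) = no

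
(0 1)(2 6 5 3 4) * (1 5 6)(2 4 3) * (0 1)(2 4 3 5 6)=(0 6 2)(3 5 4)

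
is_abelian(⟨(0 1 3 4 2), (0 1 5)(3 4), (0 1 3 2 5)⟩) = no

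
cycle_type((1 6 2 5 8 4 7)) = 7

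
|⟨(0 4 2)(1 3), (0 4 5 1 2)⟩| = 720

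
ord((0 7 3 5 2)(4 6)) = 10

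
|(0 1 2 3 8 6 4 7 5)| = 9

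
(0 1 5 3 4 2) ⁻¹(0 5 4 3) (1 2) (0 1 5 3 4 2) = (0 5) (1 3 2 4) 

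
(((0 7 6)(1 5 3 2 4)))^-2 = (0 7 6)(1 2 5 4 3)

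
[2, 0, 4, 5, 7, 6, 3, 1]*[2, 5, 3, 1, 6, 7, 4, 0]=[3, 2, 6, 7, 0, 4, 1, 5]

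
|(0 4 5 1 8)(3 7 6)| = 15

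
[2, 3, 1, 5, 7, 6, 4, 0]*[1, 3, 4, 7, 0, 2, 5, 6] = [4, 7, 3, 2, 6, 5, 0, 1] 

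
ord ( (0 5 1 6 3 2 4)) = 7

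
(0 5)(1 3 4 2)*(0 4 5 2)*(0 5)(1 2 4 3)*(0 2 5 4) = (2 5 3)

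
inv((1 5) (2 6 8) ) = (1 5) (2 8 6) 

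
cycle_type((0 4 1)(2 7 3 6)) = 3.4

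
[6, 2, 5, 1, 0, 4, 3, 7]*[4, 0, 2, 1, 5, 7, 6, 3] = [6, 2, 7, 0, 4, 5, 1, 3]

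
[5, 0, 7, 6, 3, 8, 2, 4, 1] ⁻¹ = [1, 8, 6, 4, 7, 0, 3, 2, 5] 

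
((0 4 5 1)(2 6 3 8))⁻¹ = (0 1 5 4)(2 8 3 6)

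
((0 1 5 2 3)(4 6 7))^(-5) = (4 6 7)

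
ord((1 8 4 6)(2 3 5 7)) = 4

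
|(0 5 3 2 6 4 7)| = 7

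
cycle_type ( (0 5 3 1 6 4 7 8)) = 8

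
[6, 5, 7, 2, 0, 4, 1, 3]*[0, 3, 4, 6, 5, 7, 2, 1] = [2, 7, 1, 4, 0, 5, 3, 6]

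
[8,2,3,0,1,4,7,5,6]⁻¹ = [3,4,1,2,5,7,8,6,0]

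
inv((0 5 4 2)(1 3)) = (0 2 4 5)(1 3)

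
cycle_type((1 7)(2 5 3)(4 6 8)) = 2.3^2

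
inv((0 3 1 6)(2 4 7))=(0 6 1 3)(2 7 4)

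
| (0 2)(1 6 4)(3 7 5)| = 6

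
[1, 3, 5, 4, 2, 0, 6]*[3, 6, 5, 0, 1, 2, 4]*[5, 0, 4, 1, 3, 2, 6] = [6, 5, 4, 0, 2, 1, 3]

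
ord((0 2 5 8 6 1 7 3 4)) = 9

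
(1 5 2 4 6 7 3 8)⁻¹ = (1 8 3 7 6 4 2 5)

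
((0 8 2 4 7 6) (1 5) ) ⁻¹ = (0 6 7 4 2 8) (1 5) 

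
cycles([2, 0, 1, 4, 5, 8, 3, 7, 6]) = (0 2 1)(3 4 5 8 6)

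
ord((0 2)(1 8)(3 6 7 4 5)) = 10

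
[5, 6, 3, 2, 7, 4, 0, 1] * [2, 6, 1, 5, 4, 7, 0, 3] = [7, 0, 5, 1, 3, 4, 2, 6]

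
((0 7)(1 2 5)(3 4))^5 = (0 7)(1 5 2)(3 4)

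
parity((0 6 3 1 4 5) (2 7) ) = even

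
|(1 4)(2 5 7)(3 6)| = 6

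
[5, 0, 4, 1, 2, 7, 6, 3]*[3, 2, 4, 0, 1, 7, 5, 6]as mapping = [0→7, 1→3, 2→1, 3→2, 4→4, 5→6, 6→5, 7→0]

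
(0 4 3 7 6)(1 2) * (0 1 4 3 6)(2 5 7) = (0 3 2 4 6 1 5 7)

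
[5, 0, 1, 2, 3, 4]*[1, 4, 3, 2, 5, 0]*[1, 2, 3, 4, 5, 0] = [1, 2, 5, 4, 3, 0]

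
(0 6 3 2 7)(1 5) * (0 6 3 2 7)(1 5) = (0 3 7 6 2)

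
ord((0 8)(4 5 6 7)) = 4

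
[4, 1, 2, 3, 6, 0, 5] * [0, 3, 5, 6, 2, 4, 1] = [2, 3, 5, 6, 1, 0, 4]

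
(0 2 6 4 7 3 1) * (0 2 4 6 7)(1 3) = (0 4)(1 2 7)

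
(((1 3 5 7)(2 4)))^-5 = (1 7 5 3)(2 4)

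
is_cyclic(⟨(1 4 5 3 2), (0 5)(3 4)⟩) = no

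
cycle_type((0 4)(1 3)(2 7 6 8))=2^2.4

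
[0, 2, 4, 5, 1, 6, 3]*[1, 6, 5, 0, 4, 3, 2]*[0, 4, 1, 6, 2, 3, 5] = [4, 3, 2, 6, 5, 1, 0]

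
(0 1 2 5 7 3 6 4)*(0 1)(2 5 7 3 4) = (1 5 3 6 2 7 4)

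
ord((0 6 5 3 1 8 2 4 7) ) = 9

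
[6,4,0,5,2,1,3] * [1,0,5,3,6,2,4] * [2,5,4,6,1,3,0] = [1,0,5,4,3,2,6]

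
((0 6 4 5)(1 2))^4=()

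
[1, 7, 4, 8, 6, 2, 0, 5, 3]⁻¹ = [6, 0, 5, 8, 2, 7, 4, 1, 3]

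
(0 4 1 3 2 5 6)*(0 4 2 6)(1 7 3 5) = (0 2 1 5)(3 6 4 7)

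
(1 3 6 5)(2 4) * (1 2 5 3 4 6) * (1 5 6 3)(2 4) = (1 2 3 5 4 6)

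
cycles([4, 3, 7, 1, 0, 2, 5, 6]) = (0 4)(1 3)(2 7 6 5)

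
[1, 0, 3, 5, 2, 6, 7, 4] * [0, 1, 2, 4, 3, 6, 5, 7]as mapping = [0→1, 1→0, 2→4, 3→6, 4→2, 5→5, 6→7, 7→3]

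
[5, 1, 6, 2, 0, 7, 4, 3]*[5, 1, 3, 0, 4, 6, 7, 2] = [6, 1, 7, 3, 5, 2, 4, 0]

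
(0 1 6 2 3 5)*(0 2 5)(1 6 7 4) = (0 6 5 2 3)(1 7 4)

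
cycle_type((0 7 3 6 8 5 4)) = 7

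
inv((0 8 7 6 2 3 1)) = (0 1 3 2 6 7 8)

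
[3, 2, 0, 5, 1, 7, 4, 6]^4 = [6, 5, 7, 4, 3, 1, 0, 2]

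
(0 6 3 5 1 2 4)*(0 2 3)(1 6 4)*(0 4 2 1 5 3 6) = (0 2 5)(1 6 4)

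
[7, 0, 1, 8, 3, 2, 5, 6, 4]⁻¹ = [1, 2, 5, 4, 8, 6, 7, 0, 3]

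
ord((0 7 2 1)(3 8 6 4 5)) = 20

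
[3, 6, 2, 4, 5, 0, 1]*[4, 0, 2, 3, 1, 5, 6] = [3, 6, 2, 1, 5, 4, 0] 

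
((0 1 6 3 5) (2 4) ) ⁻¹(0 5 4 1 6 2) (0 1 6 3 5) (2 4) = (0 2 6 3 4 1) 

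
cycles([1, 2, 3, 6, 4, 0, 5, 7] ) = (0 1 2 3 6 5)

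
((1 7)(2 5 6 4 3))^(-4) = (2 5 6 4 3)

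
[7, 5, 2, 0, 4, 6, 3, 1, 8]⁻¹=[3, 7, 2, 6, 4, 1, 5, 0, 8]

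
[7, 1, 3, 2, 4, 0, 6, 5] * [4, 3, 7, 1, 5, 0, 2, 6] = [6, 3, 1, 7, 5, 4, 2, 0]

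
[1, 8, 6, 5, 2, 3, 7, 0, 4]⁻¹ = [7, 0, 4, 5, 8, 3, 2, 6, 1]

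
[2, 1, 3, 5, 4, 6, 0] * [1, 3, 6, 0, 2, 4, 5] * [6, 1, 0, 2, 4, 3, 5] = [5, 2, 6, 4, 0, 3, 1]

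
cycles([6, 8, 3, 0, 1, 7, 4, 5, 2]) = (0 6 4 1 8 2 3)(5 7)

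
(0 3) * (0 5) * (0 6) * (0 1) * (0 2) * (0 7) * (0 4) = (0 3 5 6 1 2 7 4) 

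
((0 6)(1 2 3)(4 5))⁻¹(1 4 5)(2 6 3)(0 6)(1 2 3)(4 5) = (0 1 3)(2 5 4)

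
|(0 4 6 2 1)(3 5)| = 10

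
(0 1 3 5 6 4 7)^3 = (0 5 7 3 4 1 6)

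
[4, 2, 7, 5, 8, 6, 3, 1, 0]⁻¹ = [8, 7, 1, 6, 0, 3, 5, 2, 4]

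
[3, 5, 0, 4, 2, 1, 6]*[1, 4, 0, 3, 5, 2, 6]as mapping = [0→3, 1→2, 2→1, 3→5, 4→0, 5→4, 6→6]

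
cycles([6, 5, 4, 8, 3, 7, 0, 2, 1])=(0 6)(1 5 7 2 4 3 8)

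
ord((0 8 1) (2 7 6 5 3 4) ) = 6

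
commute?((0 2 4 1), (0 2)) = no:(0 2 4 1) * (0 2) = (1 2 4), (0 2) * (0 2 4 1) = (0 4 1)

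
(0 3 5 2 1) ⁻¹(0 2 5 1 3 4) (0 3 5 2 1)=(0 5 4 3 1 2) 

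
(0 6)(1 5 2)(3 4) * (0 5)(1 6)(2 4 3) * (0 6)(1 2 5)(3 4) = (0 2)(1 6)(3 4 5)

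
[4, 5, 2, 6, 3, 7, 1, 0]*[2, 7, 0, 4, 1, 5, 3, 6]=[1, 5, 0, 3, 4, 6, 7, 2]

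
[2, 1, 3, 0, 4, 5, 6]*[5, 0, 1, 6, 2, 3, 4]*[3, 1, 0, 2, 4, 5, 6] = [1, 3, 6, 5, 0, 2, 4]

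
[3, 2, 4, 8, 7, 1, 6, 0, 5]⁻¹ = [7, 5, 1, 0, 2, 8, 6, 4, 3]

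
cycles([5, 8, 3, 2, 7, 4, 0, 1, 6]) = (0 5 4 7 1 8 6)(2 3)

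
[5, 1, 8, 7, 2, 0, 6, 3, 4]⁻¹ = [5, 1, 4, 7, 8, 0, 6, 3, 2]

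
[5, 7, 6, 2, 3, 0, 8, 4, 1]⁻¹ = [5, 8, 3, 4, 7, 0, 2, 1, 6]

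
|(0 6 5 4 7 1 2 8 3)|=9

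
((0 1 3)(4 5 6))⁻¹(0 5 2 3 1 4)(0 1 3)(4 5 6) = (0 3 5 1 6 2)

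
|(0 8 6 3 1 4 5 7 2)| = 9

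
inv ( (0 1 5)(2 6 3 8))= (0 5 1)(2 8 3 6)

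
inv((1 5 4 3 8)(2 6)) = (1 8 3 4 5)(2 6)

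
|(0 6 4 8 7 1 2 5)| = 8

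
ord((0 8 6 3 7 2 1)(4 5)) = 14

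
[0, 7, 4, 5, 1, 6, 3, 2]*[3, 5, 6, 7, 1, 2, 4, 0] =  [3, 0, 1, 2, 5, 4, 7, 6]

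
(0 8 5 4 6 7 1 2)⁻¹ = (0 2 1 7 6 4 5 8)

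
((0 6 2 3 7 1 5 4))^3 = (0 3 5 6 7 4 2 1)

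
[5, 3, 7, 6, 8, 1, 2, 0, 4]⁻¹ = [7, 5, 6, 1, 8, 0, 3, 2, 4]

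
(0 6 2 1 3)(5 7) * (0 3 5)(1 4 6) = (0 1 5 7)(2 4 6)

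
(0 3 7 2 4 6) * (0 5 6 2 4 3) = (2 3 7 4)(5 6)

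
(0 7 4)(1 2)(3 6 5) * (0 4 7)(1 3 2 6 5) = (1 6)(2 3 5)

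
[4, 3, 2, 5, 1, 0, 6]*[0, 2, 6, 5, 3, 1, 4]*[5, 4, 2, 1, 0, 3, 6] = [1, 3, 6, 4, 2, 5, 0]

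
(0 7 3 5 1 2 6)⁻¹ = (0 6 2 1 5 3 7)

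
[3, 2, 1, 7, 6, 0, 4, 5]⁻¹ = [5, 2, 1, 0, 6, 7, 4, 3]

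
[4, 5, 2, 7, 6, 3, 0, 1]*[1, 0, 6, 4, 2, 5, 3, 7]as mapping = [0→2, 1→5, 2→6, 3→7, 4→3, 5→4, 6→1, 7→0]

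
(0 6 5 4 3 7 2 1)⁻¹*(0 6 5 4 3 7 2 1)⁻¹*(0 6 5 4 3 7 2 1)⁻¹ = (0 7 5 1 3 6 2 4)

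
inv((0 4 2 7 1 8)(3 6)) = (0 8 1 7 2 4)(3 6)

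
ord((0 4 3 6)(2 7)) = 4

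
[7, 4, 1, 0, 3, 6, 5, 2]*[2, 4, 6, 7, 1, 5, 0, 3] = [3, 1, 4, 2, 7, 0, 5, 6]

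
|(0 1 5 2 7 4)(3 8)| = 6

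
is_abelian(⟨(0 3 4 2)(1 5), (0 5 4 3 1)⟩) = no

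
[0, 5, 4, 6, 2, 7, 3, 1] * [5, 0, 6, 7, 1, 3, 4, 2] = [5, 3, 1, 4, 6, 2, 7, 0]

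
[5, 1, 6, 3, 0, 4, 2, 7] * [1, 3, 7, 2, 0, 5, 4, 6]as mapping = [0→5, 1→3, 2→4, 3→2, 4→1, 5→0, 6→7, 7→6]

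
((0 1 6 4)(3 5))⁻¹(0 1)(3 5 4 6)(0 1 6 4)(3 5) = (0 4 5 3)(1 6)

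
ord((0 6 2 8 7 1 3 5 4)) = 9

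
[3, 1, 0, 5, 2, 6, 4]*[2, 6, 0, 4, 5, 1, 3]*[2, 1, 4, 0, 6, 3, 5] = [6, 5, 4, 1, 2, 0, 3]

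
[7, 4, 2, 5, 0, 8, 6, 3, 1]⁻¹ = [4, 8, 2, 7, 1, 3, 6, 0, 5]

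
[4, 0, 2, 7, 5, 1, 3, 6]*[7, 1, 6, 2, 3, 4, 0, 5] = [3, 7, 6, 5, 4, 1, 2, 0]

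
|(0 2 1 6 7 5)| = 6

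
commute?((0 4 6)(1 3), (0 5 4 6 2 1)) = no:(0 4 6)(1 3)*(0 5 4 6 2 1) = (0 6 5 4 2 1 3), (0 5 4 6 2 1)*(0 4 6)(1 3) = (0 5 6 2 3 1 4)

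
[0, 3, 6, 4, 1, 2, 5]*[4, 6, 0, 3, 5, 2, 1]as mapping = [0→4, 1→3, 2→1, 3→5, 4→6, 5→0, 6→2]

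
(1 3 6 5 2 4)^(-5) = (1 3 6 5 2 4)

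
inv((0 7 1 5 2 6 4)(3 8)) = (0 4 6 2 5 1 7)(3 8)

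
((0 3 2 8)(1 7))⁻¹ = (0 8 2 3)(1 7)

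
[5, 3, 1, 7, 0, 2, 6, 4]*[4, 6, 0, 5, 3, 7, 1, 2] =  [7, 5, 6, 2, 4, 0, 1, 3]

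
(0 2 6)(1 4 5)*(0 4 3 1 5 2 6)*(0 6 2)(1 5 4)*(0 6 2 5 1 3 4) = (0 5)(1 4 6 3)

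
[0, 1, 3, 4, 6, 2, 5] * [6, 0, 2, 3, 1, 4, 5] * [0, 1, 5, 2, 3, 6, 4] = [4, 0, 2, 1, 6, 5, 3]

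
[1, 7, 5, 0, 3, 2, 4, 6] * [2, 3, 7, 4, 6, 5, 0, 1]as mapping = [0→3, 1→1, 2→5, 3→2, 4→4, 5→7, 6→6, 7→0]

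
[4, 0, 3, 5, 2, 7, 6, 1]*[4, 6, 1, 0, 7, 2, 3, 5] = [7, 4, 0, 2, 1, 5, 3, 6]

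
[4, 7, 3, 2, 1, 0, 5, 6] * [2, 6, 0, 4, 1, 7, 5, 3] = [1, 3, 4, 0, 6, 2, 7, 5]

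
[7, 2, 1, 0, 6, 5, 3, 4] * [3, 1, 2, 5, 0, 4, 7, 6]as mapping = [0→6, 1→2, 2→1, 3→3, 4→7, 5→4, 6→5, 7→0]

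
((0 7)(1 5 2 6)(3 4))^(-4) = ()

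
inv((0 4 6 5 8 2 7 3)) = (0 3 7 2 8 5 6 4)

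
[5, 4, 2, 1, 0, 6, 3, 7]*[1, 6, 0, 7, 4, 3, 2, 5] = [3, 4, 0, 6, 1, 2, 7, 5]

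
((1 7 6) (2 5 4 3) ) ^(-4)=(1 6 7) 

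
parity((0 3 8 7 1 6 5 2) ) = odd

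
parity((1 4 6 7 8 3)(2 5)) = even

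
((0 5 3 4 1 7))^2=(0 3 1)(4 7 5)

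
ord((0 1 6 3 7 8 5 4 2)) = 9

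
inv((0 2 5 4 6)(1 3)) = (0 6 4 5 2)(1 3)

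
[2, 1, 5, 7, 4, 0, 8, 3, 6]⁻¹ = [5, 1, 0, 7, 4, 2, 8, 3, 6]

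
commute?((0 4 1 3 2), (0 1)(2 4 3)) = no:(0 4 1 3 2) * (0 1)(2 4 3) = (0 3 4)(1 2), (0 1)(2 4 3) * (0 4 1 3 2) = (0 3)(1 4 2)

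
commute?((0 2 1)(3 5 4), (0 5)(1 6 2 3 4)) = no:(0 2 1)(3 5 4) * (0 5)(1 6 2 3 4) = (0 3)(1 5)(2 6), (0 5)(1 6 2 3 4) * (0 2 1)(3 5 4) = (0 4)(1 6)(2 5)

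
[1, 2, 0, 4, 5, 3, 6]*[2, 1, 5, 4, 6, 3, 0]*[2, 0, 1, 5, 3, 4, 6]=[0, 4, 1, 6, 5, 3, 2]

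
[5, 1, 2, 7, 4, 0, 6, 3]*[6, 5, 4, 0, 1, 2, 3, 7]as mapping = [0→2, 1→5, 2→4, 3→7, 4→1, 5→6, 6→3, 7→0]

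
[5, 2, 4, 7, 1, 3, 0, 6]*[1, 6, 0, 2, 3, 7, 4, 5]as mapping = [0→7, 1→0, 2→3, 3→5, 4→6, 5→2, 6→1, 7→4]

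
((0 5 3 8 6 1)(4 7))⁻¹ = (0 1 6 8 3 5)(4 7)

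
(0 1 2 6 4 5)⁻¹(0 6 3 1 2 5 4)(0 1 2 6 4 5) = (0 5 1 4 3 2 6)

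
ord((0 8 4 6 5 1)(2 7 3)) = 6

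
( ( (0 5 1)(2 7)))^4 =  (0 5 1)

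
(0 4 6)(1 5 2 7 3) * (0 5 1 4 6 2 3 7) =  (0 6 5 3 4 2)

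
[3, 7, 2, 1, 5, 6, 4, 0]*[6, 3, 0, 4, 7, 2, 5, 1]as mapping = [0→4, 1→1, 2→0, 3→3, 4→2, 5→5, 6→7, 7→6]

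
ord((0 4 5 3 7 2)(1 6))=6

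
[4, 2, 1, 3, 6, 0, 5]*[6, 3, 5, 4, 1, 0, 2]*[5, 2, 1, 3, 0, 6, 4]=[2, 6, 3, 0, 1, 4, 5]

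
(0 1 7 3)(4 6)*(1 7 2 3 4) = (0 7 4 6 1 2 3)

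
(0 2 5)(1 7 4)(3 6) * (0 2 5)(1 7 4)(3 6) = (0 5 2)(1 4 7)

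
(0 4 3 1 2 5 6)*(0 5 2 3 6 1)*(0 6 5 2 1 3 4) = (1 4 5 3 6 2)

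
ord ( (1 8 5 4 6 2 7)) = 7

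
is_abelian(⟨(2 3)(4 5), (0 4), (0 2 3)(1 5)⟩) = no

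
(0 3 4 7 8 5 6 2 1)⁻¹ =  (0 1 2 6 5 8 7 4 3)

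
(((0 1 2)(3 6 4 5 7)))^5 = (0 2 1)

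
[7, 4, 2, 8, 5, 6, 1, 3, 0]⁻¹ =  [8, 6, 2, 7, 1, 4, 5, 0, 3]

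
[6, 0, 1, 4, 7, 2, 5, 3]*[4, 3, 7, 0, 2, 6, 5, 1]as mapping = [0→5, 1→4, 2→3, 3→2, 4→1, 5→7, 6→6, 7→0]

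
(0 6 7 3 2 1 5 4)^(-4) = (0 2)(1 6)(3 4)(5 7)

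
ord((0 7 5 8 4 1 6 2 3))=9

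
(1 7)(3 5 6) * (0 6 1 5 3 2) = (0 6 2)(1 7 5)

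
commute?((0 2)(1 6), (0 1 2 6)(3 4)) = yes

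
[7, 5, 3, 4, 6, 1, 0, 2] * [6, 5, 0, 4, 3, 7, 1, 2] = [2, 7, 4, 3, 1, 5, 6, 0]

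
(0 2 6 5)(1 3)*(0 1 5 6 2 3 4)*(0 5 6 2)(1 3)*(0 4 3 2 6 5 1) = (1 3 5 2 4)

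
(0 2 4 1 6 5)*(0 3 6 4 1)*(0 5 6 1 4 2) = (1 2 4 5 3)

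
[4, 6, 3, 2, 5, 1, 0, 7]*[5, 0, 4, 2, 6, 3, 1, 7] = [6, 1, 2, 4, 3, 0, 5, 7]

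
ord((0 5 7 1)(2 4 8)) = 12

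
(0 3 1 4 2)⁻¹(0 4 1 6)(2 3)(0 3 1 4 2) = (0 1)(2 4 6 3)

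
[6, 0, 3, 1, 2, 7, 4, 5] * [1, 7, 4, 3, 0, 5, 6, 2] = [6, 1, 3, 7, 4, 2, 0, 5]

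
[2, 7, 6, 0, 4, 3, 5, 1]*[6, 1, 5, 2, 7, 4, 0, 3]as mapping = [0→5, 1→3, 2→0, 3→6, 4→7, 5→2, 6→4, 7→1]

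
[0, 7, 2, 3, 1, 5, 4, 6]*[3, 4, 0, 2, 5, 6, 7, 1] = [3, 1, 0, 2, 4, 6, 5, 7]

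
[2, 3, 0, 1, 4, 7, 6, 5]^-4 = [0, 1, 2, 3, 4, 5, 6, 7]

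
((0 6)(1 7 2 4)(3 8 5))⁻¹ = (0 6)(1 4 2 7)(3 5 8)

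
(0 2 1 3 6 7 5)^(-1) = (0 5 7 6 3 1 2)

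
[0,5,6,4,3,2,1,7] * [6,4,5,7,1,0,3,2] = [6,0,3,1,7,5,4,2]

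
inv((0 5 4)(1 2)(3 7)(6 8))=(0 4 5)(1 2)(3 7)(6 8)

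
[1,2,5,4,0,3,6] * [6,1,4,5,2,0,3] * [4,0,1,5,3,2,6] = [0,3,4,1,6,2,5]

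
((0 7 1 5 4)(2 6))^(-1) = (0 4 5 1 7)(2 6)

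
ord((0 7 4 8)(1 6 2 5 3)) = 20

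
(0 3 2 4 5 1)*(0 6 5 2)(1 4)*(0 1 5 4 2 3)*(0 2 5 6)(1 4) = (0 2 6 1)(3 4)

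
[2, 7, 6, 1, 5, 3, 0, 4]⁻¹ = [6, 3, 0, 5, 7, 4, 2, 1]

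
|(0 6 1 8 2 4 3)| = 7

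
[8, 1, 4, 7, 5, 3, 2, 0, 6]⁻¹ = [7, 1, 6, 5, 2, 4, 8, 3, 0]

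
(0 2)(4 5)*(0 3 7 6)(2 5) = (0 5 4 2 3 7 6)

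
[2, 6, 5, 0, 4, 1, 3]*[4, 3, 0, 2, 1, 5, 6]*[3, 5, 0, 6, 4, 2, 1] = [3, 1, 2, 4, 5, 6, 0]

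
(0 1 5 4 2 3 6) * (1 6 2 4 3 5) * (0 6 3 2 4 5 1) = (0 3 4 5 2 1)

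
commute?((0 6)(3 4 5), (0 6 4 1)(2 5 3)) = no:(0 6)(3 4 5) * (0 6 4 1)(2 5 3) = (0 4 3 1)(2 5), (0 6 4 1)(2 5 3) * (0 6)(3 4 5) = (1 6 5 4)(2 3)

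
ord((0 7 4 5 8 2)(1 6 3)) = 6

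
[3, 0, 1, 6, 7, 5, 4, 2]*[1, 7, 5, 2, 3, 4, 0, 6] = [2, 1, 7, 0, 6, 4, 3, 5] 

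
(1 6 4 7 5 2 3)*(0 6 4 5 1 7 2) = (0 6 5)(1 4 2 3 7)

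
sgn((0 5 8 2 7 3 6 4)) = -1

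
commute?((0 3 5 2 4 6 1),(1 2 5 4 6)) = no:(0 3 5 2 4 6 1)*(1 2 5 4 6) = (0 3 4 1)(2 6),(1 2 5 4 6)*(0 3 5 2 4 6 1) = (0 3 5 6)(1 4)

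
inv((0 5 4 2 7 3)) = (0 3 7 2 4 5)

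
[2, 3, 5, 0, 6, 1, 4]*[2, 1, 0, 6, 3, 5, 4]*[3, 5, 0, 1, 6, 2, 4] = [3, 4, 2, 0, 6, 5, 1]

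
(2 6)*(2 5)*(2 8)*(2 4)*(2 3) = (2 6 5 8 4 3)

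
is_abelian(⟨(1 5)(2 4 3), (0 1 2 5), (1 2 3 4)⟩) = no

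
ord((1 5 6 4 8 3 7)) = 7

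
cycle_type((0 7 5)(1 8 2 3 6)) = 3.5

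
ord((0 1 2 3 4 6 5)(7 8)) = 14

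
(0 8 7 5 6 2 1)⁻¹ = (0 1 2 6 5 7 8)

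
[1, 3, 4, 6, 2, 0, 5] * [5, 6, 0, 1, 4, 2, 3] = [6, 1, 4, 3, 0, 5, 2]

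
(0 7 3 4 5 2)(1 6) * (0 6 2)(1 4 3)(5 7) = (0 5)(1 2 6 4 7)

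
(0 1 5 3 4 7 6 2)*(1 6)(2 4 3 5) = (0 6 4 7 1 2)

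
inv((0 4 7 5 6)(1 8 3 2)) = (0 6 5 7 4)(1 2 3 8)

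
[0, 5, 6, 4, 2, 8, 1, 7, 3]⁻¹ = [0, 6, 4, 8, 3, 1, 2, 7, 5]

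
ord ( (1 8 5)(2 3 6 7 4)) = 15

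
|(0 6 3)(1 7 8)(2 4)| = 6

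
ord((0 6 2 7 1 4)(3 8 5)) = 6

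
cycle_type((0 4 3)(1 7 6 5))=3.4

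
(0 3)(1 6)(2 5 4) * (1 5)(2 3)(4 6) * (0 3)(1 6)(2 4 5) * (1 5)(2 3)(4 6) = (0 6 3 2 4)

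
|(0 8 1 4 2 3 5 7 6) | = 9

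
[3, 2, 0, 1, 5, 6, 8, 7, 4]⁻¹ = [2, 3, 1, 0, 8, 4, 5, 7, 6]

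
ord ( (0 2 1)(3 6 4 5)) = 12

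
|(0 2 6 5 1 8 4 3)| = 8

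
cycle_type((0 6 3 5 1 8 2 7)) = 8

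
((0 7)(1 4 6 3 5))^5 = (0 7)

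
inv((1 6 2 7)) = (1 7 2 6)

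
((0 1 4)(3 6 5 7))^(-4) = (0 4 1)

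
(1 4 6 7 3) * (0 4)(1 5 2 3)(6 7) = (0 4 7 1)(2 3 5)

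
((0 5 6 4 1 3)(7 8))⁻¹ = (0 3 1 4 6 5)(7 8)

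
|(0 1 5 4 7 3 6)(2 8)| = 14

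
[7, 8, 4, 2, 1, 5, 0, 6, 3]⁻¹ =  [6, 4, 3, 8, 2, 5, 7, 0, 1]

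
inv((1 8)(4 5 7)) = (1 8)(4 7 5)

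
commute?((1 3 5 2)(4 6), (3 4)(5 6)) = no:(1 3 5 2)(4 6)*(3 4)(5 6) = (1 4 5 2)(3 6), (3 4)(5 6)*(1 3 5 2)(4 6) = (1 3 6 2)(4 5)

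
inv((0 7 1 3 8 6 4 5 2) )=(0 2 5 4 6 8 3 1 7) 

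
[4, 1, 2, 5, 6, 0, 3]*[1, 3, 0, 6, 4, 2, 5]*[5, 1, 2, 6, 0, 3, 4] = [0, 6, 5, 2, 3, 1, 4]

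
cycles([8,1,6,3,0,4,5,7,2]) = (0 8 2 6 5 4)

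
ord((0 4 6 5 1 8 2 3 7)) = 9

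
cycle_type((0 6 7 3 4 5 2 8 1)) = 9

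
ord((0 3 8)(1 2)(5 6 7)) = 6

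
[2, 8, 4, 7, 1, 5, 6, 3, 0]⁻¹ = [8, 4, 0, 7, 2, 5, 6, 3, 1]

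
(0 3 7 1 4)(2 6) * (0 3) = (1 4 3 7)(2 6)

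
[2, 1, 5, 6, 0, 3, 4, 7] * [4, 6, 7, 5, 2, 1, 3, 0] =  [7, 6, 1, 3, 4, 5, 2, 0]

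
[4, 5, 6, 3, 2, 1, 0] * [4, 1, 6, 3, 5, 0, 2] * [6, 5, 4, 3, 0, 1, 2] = [1, 6, 4, 3, 2, 5, 0]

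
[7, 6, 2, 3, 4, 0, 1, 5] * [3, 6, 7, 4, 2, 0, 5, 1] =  [1, 5, 7, 4, 2, 3, 6, 0]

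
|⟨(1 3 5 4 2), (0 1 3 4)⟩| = 720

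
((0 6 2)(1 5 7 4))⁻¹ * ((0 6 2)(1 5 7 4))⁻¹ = (0 6 2)(1 7)(4 5)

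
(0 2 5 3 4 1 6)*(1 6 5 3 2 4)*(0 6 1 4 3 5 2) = (0 3 4 1 2 5)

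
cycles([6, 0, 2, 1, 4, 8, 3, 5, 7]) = (0 6 3 1)(5 8 7)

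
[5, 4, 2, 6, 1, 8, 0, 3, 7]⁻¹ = [6, 4, 2, 7, 1, 0, 3, 8, 5]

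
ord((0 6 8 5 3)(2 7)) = 10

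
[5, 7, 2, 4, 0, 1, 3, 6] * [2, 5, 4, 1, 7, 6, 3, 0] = [6, 0, 4, 7, 2, 5, 1, 3]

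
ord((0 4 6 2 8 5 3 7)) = 8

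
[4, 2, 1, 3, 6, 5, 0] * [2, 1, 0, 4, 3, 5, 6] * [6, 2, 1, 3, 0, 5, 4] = [3, 6, 2, 0, 4, 5, 1]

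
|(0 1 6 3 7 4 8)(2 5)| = 14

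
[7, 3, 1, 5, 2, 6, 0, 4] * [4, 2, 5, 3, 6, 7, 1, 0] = [0, 3, 2, 7, 5, 1, 4, 6]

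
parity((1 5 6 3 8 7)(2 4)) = even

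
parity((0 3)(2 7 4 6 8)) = odd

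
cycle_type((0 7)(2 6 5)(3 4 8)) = 2.3^2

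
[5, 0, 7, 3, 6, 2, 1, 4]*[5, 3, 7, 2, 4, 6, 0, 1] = [6, 5, 1, 2, 0, 7, 3, 4]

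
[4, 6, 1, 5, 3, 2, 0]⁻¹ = [6, 2, 5, 4, 0, 3, 1]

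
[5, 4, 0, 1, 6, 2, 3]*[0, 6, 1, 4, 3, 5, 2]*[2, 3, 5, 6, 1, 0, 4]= [0, 6, 2, 4, 5, 3, 1] 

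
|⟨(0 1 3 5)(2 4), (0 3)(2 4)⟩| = 8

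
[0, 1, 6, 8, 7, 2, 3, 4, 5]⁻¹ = [0, 1, 5, 6, 7, 8, 2, 4, 3]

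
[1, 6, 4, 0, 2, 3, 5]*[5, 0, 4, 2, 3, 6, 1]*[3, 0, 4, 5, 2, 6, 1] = [3, 0, 5, 6, 2, 4, 1]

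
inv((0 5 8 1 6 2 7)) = (0 7 2 6 1 8 5)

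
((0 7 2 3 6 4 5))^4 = (0 6 7 4 2 5 3)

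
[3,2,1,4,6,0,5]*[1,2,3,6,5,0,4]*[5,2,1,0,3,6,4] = [4,0,1,6,3,2,5]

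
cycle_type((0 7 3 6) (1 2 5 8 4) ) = 4.5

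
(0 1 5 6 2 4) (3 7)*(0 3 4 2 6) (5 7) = (0 1 7 4 3 5) 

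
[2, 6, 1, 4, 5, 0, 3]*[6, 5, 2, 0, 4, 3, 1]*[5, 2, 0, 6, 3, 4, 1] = [0, 2, 4, 3, 6, 1, 5] 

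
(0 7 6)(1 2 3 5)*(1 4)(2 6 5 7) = (0 2 3 7 5 4 1 6)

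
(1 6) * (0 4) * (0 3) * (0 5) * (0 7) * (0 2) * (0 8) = (0 4 3 5 7 2 8)(1 6)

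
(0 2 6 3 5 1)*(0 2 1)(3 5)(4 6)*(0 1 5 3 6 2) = (0 5 1)(2 4)(3 6)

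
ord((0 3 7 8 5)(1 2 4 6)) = 20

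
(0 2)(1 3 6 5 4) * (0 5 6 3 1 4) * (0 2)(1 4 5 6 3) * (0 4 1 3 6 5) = (0 4)(2 5)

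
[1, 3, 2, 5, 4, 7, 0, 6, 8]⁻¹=[6, 0, 2, 1, 4, 3, 7, 5, 8]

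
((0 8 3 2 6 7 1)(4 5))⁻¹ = (0 1 7 6 2 3 8)(4 5)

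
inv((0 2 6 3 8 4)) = (0 4 8 3 6 2)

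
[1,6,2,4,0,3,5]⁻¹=[4,0,2,5,3,6,1]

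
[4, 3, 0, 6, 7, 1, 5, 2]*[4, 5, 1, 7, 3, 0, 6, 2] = [3, 7, 4, 6, 2, 5, 0, 1]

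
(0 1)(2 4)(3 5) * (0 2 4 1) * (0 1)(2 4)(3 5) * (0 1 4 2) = (0 4)(1 2)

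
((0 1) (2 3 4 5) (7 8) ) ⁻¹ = (0 1) (2 5 4 3) (7 8) 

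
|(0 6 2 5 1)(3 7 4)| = 15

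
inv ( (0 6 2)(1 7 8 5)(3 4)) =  (0 2 6)(1 5 8 7)(3 4)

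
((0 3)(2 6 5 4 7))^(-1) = (0 3)(2 7 4 5 6)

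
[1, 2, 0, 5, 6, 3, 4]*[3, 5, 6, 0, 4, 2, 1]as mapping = [0→5, 1→6, 2→3, 3→2, 4→1, 5→0, 6→4]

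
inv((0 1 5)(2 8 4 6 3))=(0 5 1)(2 3 6 4 8)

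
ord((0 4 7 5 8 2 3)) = 7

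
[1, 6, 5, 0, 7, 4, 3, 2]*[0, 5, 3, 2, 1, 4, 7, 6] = [5, 7, 4, 0, 6, 1, 2, 3]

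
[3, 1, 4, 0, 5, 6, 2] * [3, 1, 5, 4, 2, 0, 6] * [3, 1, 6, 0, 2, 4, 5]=[2, 1, 6, 0, 3, 5, 4]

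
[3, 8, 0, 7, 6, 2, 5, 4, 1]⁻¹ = [2, 8, 5, 0, 7, 6, 4, 3, 1]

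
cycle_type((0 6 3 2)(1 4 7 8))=4^2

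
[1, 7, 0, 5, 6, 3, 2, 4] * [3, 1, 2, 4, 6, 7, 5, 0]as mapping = [0→1, 1→0, 2→3, 3→7, 4→5, 5→4, 6→2, 7→6]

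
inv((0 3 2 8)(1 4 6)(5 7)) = (0 8 2 3)(1 6 4)(5 7)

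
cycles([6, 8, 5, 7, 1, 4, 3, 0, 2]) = (0 6 3 7) (1 8 2 5 4) 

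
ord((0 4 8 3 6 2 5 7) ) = 8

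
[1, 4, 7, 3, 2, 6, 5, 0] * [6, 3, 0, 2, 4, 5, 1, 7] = [3, 4, 7, 2, 0, 1, 5, 6]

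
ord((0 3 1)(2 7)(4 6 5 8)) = 12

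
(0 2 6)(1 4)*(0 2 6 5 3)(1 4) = (0 6 2 5 3)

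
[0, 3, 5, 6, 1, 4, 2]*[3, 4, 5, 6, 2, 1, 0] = [3, 6, 1, 0, 4, 2, 5] 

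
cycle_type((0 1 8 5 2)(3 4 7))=3.5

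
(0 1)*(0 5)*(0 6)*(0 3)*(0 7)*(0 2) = (0 1 5 6 3 7 2)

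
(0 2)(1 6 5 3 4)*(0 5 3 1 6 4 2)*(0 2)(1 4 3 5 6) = (0 2 6 5 4 1 3)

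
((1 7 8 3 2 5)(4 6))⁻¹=(1 5 2 3 8 7)(4 6)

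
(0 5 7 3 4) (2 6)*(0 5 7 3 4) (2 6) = (0 7 4 5 3) 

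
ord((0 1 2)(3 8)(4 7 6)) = 6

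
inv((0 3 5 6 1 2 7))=(0 7 2 1 6 5 3)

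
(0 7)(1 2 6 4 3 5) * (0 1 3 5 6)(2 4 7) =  (0 2)(1 4 5 3 6 7)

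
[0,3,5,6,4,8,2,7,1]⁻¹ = [0,8,6,1,4,2,3,7,5]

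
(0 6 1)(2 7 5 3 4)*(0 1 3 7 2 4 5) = (0 6 3 5 7)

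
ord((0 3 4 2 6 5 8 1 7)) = 9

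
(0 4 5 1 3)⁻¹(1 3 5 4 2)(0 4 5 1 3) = (0 1 5 2 3)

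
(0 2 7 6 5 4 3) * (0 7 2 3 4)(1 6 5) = (0 3 7 5)(1 6)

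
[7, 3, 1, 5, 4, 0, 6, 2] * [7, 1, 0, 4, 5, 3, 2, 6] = [6, 4, 1, 3, 5, 7, 2, 0]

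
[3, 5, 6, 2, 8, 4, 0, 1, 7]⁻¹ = [6, 7, 3, 0, 5, 1, 2, 8, 4]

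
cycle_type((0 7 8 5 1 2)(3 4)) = 2.6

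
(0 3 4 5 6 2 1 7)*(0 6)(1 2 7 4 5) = (0 3 5)(1 4)(6 7)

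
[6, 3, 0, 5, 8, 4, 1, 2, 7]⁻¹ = [2, 6, 7, 1, 5, 3, 0, 8, 4]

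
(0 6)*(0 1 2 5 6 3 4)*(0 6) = (0 3 4 6 1 2 5)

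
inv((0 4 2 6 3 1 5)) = (0 5 1 3 6 2 4)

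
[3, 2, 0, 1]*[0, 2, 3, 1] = [1, 3, 0, 2]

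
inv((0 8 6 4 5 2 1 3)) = (0 3 1 2 5 4 6 8)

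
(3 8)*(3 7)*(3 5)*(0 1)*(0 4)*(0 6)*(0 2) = (0 1 4 6 2)(3 8 7 5)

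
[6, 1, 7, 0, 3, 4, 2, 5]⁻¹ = [3, 1, 6, 4, 5, 7, 0, 2]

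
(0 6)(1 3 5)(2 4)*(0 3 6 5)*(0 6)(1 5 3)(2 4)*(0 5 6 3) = (1 5 6)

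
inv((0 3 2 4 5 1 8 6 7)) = (0 7 6 8 1 5 4 2 3)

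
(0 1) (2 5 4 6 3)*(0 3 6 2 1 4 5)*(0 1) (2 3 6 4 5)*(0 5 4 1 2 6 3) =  (0 4) (1 3 5 6) 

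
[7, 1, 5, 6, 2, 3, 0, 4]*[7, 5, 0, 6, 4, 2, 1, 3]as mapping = [0→3, 1→5, 2→2, 3→1, 4→0, 5→6, 6→7, 7→4]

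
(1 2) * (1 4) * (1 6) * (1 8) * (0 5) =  (0 5)(1 2 4 6 8)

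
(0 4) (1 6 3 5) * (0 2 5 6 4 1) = (0 1 4 2 5) (3 6) 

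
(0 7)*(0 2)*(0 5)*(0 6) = (0 7 2 5 6)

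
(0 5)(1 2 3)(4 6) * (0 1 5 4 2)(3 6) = (0 4 3 5 1)(2 6)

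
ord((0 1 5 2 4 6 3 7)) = 8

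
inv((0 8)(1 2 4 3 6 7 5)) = (0 8)(1 5 7 6 3 4 2)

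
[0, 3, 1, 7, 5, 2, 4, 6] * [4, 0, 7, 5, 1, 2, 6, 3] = [4, 5, 0, 3, 2, 7, 1, 6] 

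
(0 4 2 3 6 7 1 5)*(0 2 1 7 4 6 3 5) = (0 6 4 1)(2 5)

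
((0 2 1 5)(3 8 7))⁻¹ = (0 5 1 2)(3 7 8)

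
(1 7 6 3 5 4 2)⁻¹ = (1 2 4 5 3 6 7)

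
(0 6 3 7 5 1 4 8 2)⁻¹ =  (0 2 8 4 1 5 7 3 6)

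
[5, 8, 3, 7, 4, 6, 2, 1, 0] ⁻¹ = [8, 7, 6, 2, 4, 0, 5, 3, 1] 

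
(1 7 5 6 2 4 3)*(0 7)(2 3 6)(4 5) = (0 7 4 6 3 1)(2 5)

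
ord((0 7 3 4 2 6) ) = 6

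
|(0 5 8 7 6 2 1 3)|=8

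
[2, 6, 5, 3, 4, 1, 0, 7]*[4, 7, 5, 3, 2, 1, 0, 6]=[5, 0, 1, 3, 2, 7, 4, 6]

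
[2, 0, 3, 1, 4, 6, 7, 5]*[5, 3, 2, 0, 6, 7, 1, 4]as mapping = [0→2, 1→5, 2→0, 3→3, 4→6, 5→1, 6→4, 7→7]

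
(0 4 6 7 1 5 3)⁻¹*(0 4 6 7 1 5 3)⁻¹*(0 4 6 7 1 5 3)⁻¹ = (0 1 4 5 6 3 7)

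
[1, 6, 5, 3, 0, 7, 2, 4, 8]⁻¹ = [4, 0, 6, 3, 7, 2, 1, 5, 8]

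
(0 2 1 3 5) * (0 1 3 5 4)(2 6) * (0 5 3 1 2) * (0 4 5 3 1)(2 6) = (0 2)(3 5 6 4)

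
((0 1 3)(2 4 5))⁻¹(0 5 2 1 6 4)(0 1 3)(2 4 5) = (1 2 4 3 6 5)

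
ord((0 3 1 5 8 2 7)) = 7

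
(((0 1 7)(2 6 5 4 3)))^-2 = (0 1 7)(2 4 6 3 5)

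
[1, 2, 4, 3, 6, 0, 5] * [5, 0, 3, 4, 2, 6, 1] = [0, 3, 2, 4, 1, 5, 6]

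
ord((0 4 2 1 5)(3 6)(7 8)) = 10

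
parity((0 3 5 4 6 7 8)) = even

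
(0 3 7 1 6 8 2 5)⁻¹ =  (0 5 2 8 6 1 7 3)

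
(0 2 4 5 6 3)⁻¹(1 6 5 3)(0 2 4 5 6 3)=(0 1 3 6)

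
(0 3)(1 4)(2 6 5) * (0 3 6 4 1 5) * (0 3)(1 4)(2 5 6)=(0 2 1 4 6 3)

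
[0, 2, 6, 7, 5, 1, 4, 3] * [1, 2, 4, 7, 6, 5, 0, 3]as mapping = [0→1, 1→4, 2→0, 3→3, 4→5, 5→2, 6→6, 7→7]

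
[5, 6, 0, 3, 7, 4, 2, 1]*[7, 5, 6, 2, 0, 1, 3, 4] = [1, 3, 7, 2, 4, 0, 6, 5]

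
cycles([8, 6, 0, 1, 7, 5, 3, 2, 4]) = (0 8 4 7 2)(1 6 3)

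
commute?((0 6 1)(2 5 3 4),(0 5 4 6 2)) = no:(0 6 1)(2 5 3 4)*(0 5 4 6 2) = (0 2 4)(1 5 3 6),(0 5 4 6 2)*(0 6 1)(2 5 3 4) = (0 3 4 1)(2 6 5)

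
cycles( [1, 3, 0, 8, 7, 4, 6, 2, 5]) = (0 1 3 8 5 4 7 2)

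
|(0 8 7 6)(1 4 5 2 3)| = 20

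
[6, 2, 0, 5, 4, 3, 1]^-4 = [0, 1, 2, 3, 4, 5, 6]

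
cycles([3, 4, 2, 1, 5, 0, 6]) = (0 3 1 4 5)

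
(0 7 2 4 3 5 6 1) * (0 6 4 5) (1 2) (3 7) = (0 3) (1 6 2 5 4 7) 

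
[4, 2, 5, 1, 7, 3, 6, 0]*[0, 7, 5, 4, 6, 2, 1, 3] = [6, 5, 2, 7, 3, 4, 1, 0]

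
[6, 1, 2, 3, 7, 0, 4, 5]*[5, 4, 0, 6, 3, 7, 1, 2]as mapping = [0→1, 1→4, 2→0, 3→6, 4→2, 5→5, 6→3, 7→7]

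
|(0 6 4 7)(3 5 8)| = 12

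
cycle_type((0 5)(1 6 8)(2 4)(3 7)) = 2^3.3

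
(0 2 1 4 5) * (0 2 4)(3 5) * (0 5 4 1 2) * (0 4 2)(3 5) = (0 1 3 2)(4 5)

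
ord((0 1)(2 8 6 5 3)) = 10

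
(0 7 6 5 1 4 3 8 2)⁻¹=(0 2 8 3 4 1 5 6 7)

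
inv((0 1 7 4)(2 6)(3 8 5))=(0 4 7 1)(2 6)(3 5 8)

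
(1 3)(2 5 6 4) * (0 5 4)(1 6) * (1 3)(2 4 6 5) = (0 2 6)(3 5)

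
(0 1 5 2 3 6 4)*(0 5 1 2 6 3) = (0 2)(4 5 6)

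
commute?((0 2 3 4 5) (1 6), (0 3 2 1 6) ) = no:(0 2 3 4 5) (1 6)*(0 3 2 1 6) = (0 1) (3 4 5), (0 3 2 1 6)*(0 2 3 4 5) (1 6) = (0 4 5) (2 6) 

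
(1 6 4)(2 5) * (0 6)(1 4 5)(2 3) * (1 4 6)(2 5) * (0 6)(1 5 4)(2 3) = (0 5 2 1 6 3 4)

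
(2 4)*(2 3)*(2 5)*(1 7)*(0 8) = (0 8)(1 7)(2 4 3 5)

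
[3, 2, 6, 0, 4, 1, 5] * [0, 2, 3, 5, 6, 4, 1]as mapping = [0→5, 1→3, 2→1, 3→0, 4→6, 5→2, 6→4]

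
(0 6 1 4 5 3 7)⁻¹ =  (0 7 3 5 4 1 6)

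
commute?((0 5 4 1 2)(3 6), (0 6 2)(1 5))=no:(0 5 4 1 2)(3 6)*(0 6 2)(1 5)=(0 1)(2 6 3)(4 5), (0 6 2)(1 5)*(0 5 4 1 2)(3 6)=(0 3 6)(1 4)(2 5)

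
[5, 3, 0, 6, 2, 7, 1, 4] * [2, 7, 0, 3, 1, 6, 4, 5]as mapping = [0→6, 1→3, 2→2, 3→4, 4→0, 5→5, 6→7, 7→1]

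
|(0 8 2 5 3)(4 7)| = 10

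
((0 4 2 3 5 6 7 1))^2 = (0 2 5 7)(1 4 3 6)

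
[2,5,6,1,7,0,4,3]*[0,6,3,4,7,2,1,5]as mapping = [0→3,1→2,2→1,3→6,4→5,5→0,6→7,7→4]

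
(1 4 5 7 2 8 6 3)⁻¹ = (1 3 6 8 2 7 5 4)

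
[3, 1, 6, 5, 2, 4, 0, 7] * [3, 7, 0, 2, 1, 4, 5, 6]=[2, 7, 5, 4, 0, 1, 3, 6]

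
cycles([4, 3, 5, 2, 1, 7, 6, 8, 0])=(0 4 1 3 2 5 7 8)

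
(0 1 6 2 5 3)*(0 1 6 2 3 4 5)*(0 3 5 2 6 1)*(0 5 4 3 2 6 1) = (3 5)(4 6)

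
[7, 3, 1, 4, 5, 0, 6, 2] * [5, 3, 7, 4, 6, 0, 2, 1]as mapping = [0→1, 1→4, 2→3, 3→6, 4→0, 5→5, 6→2, 7→7]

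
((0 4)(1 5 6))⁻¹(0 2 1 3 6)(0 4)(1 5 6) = (1 4 2 5 3)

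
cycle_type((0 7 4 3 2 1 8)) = 7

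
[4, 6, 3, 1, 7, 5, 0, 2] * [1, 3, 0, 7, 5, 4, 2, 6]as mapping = [0→5, 1→2, 2→7, 3→3, 4→6, 5→4, 6→1, 7→0]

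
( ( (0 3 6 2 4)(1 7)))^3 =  (0 2 3 4 6)(1 7)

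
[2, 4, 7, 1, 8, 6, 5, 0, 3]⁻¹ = [7, 3, 0, 8, 1, 6, 5, 2, 4]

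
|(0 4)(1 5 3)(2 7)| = 6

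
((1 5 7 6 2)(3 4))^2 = (1 7 2 5 6)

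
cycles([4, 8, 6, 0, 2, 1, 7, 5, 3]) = (0 4 2 6 7 5 1 8 3)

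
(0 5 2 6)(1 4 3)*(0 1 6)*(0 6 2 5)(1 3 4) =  (2 6 3)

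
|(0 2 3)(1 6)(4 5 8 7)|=12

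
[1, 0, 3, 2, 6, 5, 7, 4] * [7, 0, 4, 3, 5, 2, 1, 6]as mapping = [0→0, 1→7, 2→3, 3→4, 4→1, 5→2, 6→6, 7→5]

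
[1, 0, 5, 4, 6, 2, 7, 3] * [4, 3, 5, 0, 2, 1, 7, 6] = [3, 4, 1, 2, 7, 5, 6, 0]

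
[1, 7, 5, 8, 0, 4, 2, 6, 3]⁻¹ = [4, 0, 6, 8, 5, 2, 7, 1, 3]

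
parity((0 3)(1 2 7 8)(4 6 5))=even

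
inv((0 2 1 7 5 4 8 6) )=(0 6 8 4 5 7 1 2) 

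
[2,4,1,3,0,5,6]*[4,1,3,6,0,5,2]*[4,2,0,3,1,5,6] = [3,4,2,6,1,5,0]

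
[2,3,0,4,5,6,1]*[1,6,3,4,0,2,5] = [3,4,1,0,2,5,6]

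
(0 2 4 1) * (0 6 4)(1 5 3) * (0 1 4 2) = (1 6 2)(3 4 5)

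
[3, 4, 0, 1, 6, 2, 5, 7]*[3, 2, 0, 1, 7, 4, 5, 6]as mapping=[0→1, 1→7, 2→3, 3→2, 4→5, 5→0, 6→4, 7→6]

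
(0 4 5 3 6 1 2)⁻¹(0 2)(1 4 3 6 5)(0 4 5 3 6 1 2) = (0 4)(1 3 2 5 6)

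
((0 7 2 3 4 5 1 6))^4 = (0 4)(1 2)(3 6)(5 7)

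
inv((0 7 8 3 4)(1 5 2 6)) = (0 4 3 8 7)(1 6 2 5)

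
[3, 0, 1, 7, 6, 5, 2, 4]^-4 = [4, 7, 3, 6, 1, 5, 0, 2]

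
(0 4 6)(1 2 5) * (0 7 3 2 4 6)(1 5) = (0 6 7 3 2 1 4)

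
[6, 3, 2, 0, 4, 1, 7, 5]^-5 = [6, 3, 2, 0, 4, 1, 7, 5]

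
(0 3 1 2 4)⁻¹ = (0 4 2 1 3)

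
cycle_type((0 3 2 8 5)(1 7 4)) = 3.5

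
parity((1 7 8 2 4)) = even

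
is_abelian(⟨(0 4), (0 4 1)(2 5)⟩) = no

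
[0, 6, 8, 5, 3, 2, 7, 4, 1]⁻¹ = [0, 8, 5, 4, 7, 3, 1, 6, 2]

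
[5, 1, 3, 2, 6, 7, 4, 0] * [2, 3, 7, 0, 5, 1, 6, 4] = [1, 3, 0, 7, 6, 4, 5, 2]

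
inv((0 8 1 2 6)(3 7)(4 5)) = (0 6 2 1 8)(3 7)(4 5)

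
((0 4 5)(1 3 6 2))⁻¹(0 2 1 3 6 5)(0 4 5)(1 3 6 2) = (0 4 1 3 6 2)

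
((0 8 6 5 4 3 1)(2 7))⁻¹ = (0 1 3 4 5 6 8)(2 7)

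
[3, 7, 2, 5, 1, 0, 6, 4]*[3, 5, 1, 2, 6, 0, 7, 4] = [2, 4, 1, 0, 5, 3, 7, 6]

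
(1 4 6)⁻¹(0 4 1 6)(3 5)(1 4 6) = (0 6 4 1)(3 5)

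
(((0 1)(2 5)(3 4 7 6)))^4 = ()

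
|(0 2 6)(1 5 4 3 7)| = 15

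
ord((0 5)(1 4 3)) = 6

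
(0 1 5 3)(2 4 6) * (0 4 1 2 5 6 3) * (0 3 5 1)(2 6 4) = (0 6 1 4 5 3 2)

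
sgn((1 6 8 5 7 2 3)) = 1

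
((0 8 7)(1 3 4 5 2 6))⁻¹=(0 7 8)(1 6 2 5 4 3)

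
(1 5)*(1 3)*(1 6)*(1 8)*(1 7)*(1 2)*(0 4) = (0 4)(1 5 3 6 8 7 2)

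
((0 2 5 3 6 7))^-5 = (0 2 5 3 6 7)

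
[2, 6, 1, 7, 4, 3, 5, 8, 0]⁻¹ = [8, 2, 0, 5, 4, 6, 1, 3, 7]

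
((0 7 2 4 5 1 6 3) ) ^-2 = (0 6 5 2) (1 4 7 3) 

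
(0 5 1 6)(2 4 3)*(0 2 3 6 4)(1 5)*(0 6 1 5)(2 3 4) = (0 5)(1 2 6 3 4)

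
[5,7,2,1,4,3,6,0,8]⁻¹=[7,3,2,5,4,0,6,1,8]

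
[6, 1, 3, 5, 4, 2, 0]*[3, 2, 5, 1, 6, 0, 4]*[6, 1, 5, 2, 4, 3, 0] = [4, 5, 1, 6, 0, 3, 2]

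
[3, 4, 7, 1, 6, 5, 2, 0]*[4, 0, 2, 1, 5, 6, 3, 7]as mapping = [0→1, 1→5, 2→7, 3→0, 4→3, 5→6, 6→2, 7→4]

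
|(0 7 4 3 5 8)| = 6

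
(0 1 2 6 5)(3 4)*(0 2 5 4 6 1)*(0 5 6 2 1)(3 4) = (0 5 1 6 3 2)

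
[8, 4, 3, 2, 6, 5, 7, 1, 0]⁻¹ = [8, 7, 3, 2, 1, 5, 4, 6, 0]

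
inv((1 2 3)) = (1 3 2)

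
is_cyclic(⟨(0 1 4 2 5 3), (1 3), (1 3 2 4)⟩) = no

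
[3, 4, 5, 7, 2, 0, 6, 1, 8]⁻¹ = [5, 7, 4, 0, 1, 2, 6, 3, 8]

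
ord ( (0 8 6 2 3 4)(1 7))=6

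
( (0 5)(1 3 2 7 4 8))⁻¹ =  (0 5)(1 8 4 7 2 3)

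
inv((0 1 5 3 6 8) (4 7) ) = (0 8 6 3 5 1) (4 7) 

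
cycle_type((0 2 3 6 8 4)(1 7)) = 2.6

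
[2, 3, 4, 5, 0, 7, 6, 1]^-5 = [2, 7, 4, 1, 0, 3, 6, 5]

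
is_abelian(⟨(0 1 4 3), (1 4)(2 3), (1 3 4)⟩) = no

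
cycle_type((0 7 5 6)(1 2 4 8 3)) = 4.5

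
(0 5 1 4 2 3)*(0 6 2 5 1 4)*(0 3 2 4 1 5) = (0 5 1 3 6 4)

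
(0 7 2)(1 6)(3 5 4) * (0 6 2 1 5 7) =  (1 2 6 5 4 3 7)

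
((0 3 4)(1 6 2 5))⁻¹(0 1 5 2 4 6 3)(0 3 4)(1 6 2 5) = (0 2 4 3 6 1 5)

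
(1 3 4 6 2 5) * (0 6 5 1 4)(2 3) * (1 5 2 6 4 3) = (0 4 2 5 3)(1 6)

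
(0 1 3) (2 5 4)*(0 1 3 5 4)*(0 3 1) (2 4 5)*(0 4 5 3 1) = (1 2 3 4 5) 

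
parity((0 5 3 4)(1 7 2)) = odd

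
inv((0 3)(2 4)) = (0 3)(2 4)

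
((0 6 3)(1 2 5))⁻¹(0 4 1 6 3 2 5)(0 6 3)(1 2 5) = (0 5 1 6 4 2 3)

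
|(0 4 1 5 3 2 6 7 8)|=9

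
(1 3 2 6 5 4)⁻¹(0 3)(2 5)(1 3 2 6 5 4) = (0 2)(4 6)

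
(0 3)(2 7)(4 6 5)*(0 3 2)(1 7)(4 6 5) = (0 2 1 7)(4 5 6)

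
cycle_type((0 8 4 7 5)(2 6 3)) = 3.5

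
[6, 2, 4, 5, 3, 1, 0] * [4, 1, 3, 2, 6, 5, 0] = [0, 3, 6, 5, 2, 1, 4]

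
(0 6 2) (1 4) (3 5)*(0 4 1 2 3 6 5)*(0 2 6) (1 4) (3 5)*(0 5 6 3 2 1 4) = (0 2 4 3 1) 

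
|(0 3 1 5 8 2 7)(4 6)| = 14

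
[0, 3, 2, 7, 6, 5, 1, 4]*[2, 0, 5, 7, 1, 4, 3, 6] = [2, 7, 5, 6, 3, 4, 0, 1]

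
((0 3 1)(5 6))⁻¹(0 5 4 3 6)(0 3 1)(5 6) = (1 5 3 6 4)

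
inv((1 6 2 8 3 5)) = (1 5 3 8 2 6)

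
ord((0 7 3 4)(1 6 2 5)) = 4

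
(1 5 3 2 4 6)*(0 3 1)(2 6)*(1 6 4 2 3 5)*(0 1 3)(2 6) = (0 5 2 6 1 3 4)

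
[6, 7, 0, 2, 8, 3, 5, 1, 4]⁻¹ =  [2, 7, 3, 5, 8, 6, 0, 1, 4]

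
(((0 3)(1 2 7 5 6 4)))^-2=(1 6 7)(2 4 5)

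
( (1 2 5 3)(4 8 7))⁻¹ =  (1 3 5 2)(4 7 8)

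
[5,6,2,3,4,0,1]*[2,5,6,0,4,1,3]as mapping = [0→1,1→3,2→6,3→0,4→4,5→2,6→5]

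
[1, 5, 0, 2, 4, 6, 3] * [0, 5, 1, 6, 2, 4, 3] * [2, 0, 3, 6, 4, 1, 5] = [1, 4, 2, 0, 3, 6, 5]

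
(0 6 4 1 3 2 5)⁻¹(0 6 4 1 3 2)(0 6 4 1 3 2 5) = (1 3 2 5 6 4)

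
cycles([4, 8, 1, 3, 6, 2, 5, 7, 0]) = (0 4 6 5 2 1 8)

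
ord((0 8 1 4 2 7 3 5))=8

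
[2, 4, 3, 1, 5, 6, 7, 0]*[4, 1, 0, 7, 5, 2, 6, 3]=[0, 5, 7, 1, 2, 6, 3, 4]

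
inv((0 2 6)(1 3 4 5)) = (0 6 2)(1 5 4 3)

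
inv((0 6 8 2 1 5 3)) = (0 3 5 1 2 8 6)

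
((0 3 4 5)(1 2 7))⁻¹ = (0 5 4 3)(1 7 2)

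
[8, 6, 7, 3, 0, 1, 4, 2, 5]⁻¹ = [4, 5, 7, 3, 6, 8, 1, 2, 0]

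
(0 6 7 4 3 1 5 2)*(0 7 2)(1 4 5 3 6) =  (0 1 3 4 6 2 7 5)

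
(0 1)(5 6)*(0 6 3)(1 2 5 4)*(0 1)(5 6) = (0 2 6 4)(1 5 3)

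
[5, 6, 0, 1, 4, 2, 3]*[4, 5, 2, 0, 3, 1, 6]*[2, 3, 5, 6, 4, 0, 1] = [3, 1, 4, 0, 6, 5, 2]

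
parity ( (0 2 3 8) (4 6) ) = even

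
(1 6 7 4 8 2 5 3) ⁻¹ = (1 3 5 2 8 4 7 6) 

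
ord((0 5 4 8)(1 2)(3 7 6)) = 12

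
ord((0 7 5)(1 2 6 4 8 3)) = 6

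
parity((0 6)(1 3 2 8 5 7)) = even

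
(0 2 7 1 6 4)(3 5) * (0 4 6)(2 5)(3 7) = (0 5 7 1)(2 3)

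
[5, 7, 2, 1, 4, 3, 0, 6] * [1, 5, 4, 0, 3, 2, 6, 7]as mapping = [0→2, 1→7, 2→4, 3→5, 4→3, 5→0, 6→1, 7→6]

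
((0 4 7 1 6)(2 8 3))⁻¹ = (0 6 1 7 4)(2 3 8)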